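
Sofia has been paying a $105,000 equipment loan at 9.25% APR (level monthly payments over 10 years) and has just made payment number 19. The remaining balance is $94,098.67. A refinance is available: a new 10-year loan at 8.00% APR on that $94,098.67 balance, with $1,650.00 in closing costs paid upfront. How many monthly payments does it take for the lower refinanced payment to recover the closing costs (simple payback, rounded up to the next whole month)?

Current payment = 105,000 × 9.25%/12 / (1 − (1+0.0077083)^−120) = $1,344.34.
Refinanced payment = 94,098.67 × 0.0066667 / (1 − (1+0.0066667)^−120) = $1,141.68.
Monthly savings = $1,344.34 − $1,141.68 = $202.66.
Break-even = $1,650.00 / $202.66 = 8.14 → 9 months.

9 months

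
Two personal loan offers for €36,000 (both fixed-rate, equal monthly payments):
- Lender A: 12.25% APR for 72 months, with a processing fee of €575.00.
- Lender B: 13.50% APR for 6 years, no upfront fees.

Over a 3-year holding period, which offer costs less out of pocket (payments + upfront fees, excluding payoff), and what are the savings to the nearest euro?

Lender A: monthly rate = 12.25%/12 = 0.0102083; payment = 36,000 × 0.0102083 / (1 − (1+0.0102083)^−72) = €708.50.
Lender B: at 13.50% the monthly rate is 0.0112500, so the payment is 36,000 × 0.0112500 / (1 − 1.0112500^−72) = €732.20.
Over 36 months: Lender A costs 36 × €708.50 + €575.00 = €26,081.00; Lender B costs 36 × €732.20 = €26,359.20.
Lender A is cheaper by €26,359.20 − €26,081.00 = €278.20.

Lender A by €278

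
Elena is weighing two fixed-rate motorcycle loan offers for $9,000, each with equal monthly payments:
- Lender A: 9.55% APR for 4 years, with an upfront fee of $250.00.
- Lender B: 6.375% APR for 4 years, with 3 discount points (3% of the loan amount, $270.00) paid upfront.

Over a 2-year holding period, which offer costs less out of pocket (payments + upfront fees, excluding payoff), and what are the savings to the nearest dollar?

Lender B by $302

Lender A: at 9.55% the monthly rate is 0.0079583, so the payment is 9,000 × 0.0079583 / (1 − 1.0079583^−48) = $226.32.
Lender B: monthly rate = 6.375%/12 = 0.0053125; payment = 9,000 × 0.0053125 / (1 − (1+0.0053125)^−48) = $212.92.
Over 24 months: Lender A costs 24 × $226.32 + $250.00 = $5,681.68; Lender B costs 24 × $212.92 + $270.00 = $5,380.08.
Lender B is cheaper by $5,681.68 − $5,380.08 = $301.60.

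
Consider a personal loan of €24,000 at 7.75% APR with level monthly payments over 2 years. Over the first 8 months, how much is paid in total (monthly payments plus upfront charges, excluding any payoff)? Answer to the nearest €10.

Monthly rate = 7.75%/12 = 0.0064583; payment = 24,000 × 0.0064583 / (1 − (1+0.0064583)^−24) = €1,082.72.
Total outlay = 8 × €1,082.72 = €8,661.76.

€8,660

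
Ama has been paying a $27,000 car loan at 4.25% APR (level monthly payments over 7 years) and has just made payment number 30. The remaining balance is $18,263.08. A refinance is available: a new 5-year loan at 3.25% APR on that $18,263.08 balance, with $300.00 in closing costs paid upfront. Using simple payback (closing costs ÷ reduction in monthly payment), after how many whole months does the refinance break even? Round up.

8 months

Current payment = 27,000 × 4.25%/12 / (1 − (1+0.0035417)^−84) = $372.17.
Refinanced payment = 18,263.08 × 0.0027083 / (1 − (1+0.0027083)^−60) = $330.20.
Monthly savings = $372.17 − $330.20 = $41.97.
Break-even = $300.00 / $41.97 = 7.15 → 8 months.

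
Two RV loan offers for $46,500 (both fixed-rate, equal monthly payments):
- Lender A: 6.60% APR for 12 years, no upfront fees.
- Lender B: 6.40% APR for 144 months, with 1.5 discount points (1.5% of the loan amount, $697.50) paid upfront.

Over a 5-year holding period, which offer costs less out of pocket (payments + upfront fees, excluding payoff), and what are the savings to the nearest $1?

Lender A by $404

Lender A: monthly rate = 6.6%/12 = 0.0055000; payment = 46,500 × 0.0055000 / (1 − (1+0.0055000)^−144) = $468.34.
Lender B: monthly rate = 6.4%/12 = 0.0053333; payment = 46,500 × 0.0053333 / (1 − (1+0.0053333)^−144) = $463.45.
Over 60 months: Lender A costs 60 × $468.34 = $28,100.40; Lender B costs 60 × $463.45 + $697.50 = $28,504.50.
Lender A is cheaper by $28,504.50 − $28,100.40 = $404.10.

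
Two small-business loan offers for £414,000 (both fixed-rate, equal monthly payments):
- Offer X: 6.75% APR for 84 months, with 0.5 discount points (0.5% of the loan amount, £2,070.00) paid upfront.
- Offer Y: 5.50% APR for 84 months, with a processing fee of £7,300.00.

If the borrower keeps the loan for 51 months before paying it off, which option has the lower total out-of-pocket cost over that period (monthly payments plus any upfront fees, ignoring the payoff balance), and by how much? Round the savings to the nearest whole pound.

Offer X: at 6.75% the monthly rate is 0.0056250, so the payment is 414,000 × 0.0056250 / (1 − 1.0056250^−84) = £6,197.90.
Offer Y: monthly rate = 5.5%/12 = 0.0045833; payment = 414,000 × 0.0045833 / (1 − (1+0.0045833)^−84) = £5,949.20.
Over 51 months: Offer X costs 51 × £6,197.90 + £2,070.00 = £318,162.90; Offer Y costs 51 × £5,949.20 + £7,300.00 = £310,709.20.
Offer Y is cheaper by £318,162.90 − £310,709.20 = £7,453.70.

Offer Y by £7,454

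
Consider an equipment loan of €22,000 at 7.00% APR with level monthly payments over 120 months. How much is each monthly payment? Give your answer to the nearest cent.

€255.44

Monthly rate = 7%/12 = 0.0058333; payment = 22,000 × 0.0058333 / (1 − (1+0.0058333)^−120) = €255.44.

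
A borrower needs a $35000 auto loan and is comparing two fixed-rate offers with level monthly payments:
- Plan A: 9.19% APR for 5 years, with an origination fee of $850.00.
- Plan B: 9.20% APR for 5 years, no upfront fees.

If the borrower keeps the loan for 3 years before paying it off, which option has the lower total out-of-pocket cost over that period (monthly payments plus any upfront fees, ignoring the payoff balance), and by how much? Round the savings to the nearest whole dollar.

Plan B by $844

Plan A: monthly rate = 9.19%/12 = 0.0076583; payment = 35,000 × 0.0076583 / (1 − (1+0.0076583)^−60) = $729.77.
Plan B: at 9.20% the monthly rate is 0.0076667, so the payment is 35,000 × 0.0076667 / (1 − 1.0076667^−60) = $729.94.
Over 36 months: Plan A costs 36 × $729.77 + $850.00 = $27,121.72; Plan B costs 36 × $729.94 = $26,277.84.
Plan B is cheaper by $27,121.72 − $26,277.84 = $843.88.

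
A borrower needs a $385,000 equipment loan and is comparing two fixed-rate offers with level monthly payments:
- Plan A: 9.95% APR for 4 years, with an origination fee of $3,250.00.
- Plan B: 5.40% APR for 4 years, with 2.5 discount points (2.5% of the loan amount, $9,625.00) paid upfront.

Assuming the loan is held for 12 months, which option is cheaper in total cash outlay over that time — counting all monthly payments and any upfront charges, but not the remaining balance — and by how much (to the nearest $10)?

Plan A: monthly rate = 9.95%/12 = 0.0082917; payment = 385,000 × 0.0082917 / (1 − (1+0.0082917)^−48) = $9,755.35.
Plan B: monthly rate = 5.4%/12 = 0.0045000; payment = 385,000 × 0.0045000 / (1 − (1+0.0045000)^−48) = $8,936.21.
Over 12 months: Plan A costs 12 × $9,755.35 + $3,250.00 = $120,314.20; Plan B costs 12 × $8,936.21 + $9,625.00 = $116,859.52.
Plan B is cheaper by $120,314.20 − $116,859.52 = $3,454.68.

Plan B by $3,450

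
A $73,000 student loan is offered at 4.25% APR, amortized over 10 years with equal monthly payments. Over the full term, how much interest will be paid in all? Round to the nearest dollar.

At 4.25% the monthly rate is 0.0035417, so the payment is 73,000 × 0.0035417 / (1 − 1.0035417^−120) = $747.79.
Total paid = 120 × $747.79 = $89,734.80; interest = $89,734.80 − $73,000 = $16,734.80.

$16,735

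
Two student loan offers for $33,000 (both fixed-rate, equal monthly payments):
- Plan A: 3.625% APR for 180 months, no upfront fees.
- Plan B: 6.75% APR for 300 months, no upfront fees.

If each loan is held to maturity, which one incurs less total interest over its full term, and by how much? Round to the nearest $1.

Plan A: at 3.625% the monthly rate is 0.0030208, so the payment is 33,000 × 0.0030208 / (1 − 1.0030208^−180) = $237.94.
Total interest on Plan A = 180 × $237.94 − $33,000 = $9,829.20.
Plan B: monthly rate = 6.75%/12 = 0.0056250; payment = 33,000 × 0.0056250 / (1 − (1+0.0056250)^−300) = $228.00.
Total interest on Plan B = 300 × $228.00 − $33,000 = $35,400.00.
Plan A is lower by $25,570.80.

Plan A by $25,571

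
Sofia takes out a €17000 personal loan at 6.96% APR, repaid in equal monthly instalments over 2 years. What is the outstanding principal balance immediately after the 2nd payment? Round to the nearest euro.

€15,672

With monthly rate i = 6.96%/12 = 0.0058000, the balance after k of n payments is P · [(1+i)^n − (1+i)^k] / [(1+i)^n − 1].
(1+0.0058000)^24 = 1.14889186 and (1+0.0058000)^2 = 1.01163364, so the balance is 17,000 × (1.14889186 − 1.01163364) / (1.14889186 − 1) = €15,671.71.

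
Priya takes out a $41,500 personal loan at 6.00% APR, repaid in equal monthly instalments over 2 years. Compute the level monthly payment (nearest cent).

At 6.00% the monthly rate is 0.0050000, so the payment is 41,500 × 0.0050000 / (1 − 1.0050000^−24) = $1,839.31.

$1,839.31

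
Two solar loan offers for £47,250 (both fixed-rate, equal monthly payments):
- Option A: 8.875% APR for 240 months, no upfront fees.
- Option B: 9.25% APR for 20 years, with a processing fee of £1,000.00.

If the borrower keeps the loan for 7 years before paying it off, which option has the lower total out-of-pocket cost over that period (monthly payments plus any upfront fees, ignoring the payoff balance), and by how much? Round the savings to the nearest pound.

Option A: monthly rate = 8.875%/12 = 0.0073958; payment = 47,250 × 0.0073958 / (1 − (1+0.0073958)^−240) = £421.33.
Option B: monthly rate = 9.25%/12 = 0.0077083; payment = 47,250 × 0.0077083 / (1 − (1+0.0077083)^−240) = £432.75.
Over 84 months: Option A costs 84 × £421.33 = £35,391.72; Option B costs 84 × £432.75 + £1,000.00 = £37,351.00.
Option A is cheaper by £37,351.00 − £35,391.72 = £1,959.28.

Option A by £1,959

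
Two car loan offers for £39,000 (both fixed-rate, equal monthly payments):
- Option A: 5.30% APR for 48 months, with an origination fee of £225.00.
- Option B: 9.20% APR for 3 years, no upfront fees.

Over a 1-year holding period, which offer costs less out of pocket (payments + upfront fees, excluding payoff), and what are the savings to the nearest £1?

Option A: at 5.30% the monthly rate is 0.0044167, so the payment is 39,000 × 0.0044167 / (1 − 1.0044167^−48) = £903.45.
Option B: monthly rate = 9.2%/12 = 0.0076667; payment = 39,000 × 0.0076667 / (1 − (1+0.0076667)^−36) = £1,243.82.
Over 12 months: Option A costs 12 × £903.45 + £225.00 = £11,066.40; Option B costs 12 × £1,243.82 = £14,925.84.
Option A is cheaper by £14,925.84 − £11,066.40 = £3,859.44.

Option A by £3,859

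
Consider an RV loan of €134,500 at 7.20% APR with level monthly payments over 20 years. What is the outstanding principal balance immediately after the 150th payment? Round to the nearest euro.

€73,478

With monthly rate i = 7.2%/12 = 0.0060000, the balance after k of n payments is P · [(1+i)^n − (1+i)^k] / [(1+i)^n − 1].
(1+0.0060000)^240 = 4.20257403 and (1+0.0060000)^150 = 2.45299751, so the balance is 134,500 × (4.20257403 − 2.45299751) / (4.20257403 − 1) = €73,477.78.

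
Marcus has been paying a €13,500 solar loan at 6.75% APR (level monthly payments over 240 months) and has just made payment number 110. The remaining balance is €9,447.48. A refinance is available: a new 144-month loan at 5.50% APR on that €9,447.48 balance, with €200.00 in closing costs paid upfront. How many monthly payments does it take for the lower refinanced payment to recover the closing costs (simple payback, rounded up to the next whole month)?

16 months

Current payment = 13,500 × 6.75%/12 / (1 − (1+0.0056250)^−240) = €102.65.
Refinanced payment = 9,447.48 × 0.0045833 / (1 − (1+0.0045833)^−144) = €89.77.
Monthly savings = €102.65 − €89.77 = €12.88.
Break-even = €200.00 / €12.88 = 15.53 → 16 months.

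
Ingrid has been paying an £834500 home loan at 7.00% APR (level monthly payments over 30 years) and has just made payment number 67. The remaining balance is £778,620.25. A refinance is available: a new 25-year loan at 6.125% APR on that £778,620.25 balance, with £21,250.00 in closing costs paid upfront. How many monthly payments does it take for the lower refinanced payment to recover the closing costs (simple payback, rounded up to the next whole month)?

Current payment = 834,500 × 7%/12 / (1 − (1+0.0058333)^−360) = £5,551.95.
Refinanced payment = 778,620.25 × 0.0051042 / (1 − (1+0.0051042)^−300) = £5,076.32.
Monthly savings = £5,551.95 − £5,076.32 = £475.63.
Break-even = £21,250.00 / £475.63 = 44.68 → 45 months.

45 months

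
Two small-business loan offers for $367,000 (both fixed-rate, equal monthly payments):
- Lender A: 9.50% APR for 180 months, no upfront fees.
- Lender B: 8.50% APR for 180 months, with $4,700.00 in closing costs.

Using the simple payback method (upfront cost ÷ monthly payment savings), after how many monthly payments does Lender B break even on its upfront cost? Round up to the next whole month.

22 months

Lender A: monthly rate = 9.5%/12 = 0.0079167; payment = 367,000 × 0.0079167 / (1 − (1+0.0079167)^−180) = $3,832.30.
Lender B: monthly rate = 8.5%/12 = 0.0070833; payment = 367,000 × 0.0070833 / (1 − (1+0.0070833)^−180) = $3,613.99.
Monthly savings = $3,832.30 − $3,613.99 = $218.31.
Break-even = $4,700.00 / $218.31 = 21.53 → 22 months.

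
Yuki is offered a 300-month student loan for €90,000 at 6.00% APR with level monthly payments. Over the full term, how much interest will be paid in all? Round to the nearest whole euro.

€83,961

Monthly rate = 6%/12 = 0.0050000; payment = 90,000 × 0.0050000 / (1 − (1+0.0050000)^−300) = €579.87.
Total paid = 300 × €579.87 = €173,961.00; interest = €173,961.00 − €90,000 = €83,961.00.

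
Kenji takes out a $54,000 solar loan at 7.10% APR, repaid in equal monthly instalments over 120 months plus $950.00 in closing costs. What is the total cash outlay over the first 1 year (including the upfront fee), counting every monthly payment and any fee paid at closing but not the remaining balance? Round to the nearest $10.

At 7.10% the monthly rate is 0.0059167, so the payment is 54,000 × 0.0059167 / (1 − 1.0059167^−120) = $629.77.
Total outlay = 12 × $629.77 + $950.00 = $8,507.24.

$8,510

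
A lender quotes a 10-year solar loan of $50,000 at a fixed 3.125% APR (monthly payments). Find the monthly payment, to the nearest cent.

$485.69

Monthly rate = 3.125%/12 = 0.0026042; payment = 50,000 × 0.0026042 / (1 − (1+0.0026042)^−120) = $485.69.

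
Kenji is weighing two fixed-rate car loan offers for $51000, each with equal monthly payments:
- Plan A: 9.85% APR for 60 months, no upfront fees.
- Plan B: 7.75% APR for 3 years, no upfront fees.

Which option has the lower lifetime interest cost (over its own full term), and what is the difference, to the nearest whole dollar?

Plan B by $7,468

Plan A: monthly rate = 9.85%/12 = 0.0082083; payment = 51,000 × 0.0082083 / (1 − (1+0.0082083)^−60) = $1,079.84.
Total interest on Plan A = 60 × $1,079.84 − $51,000 = $13,790.40.
Plan B: at 7.75% the monthly rate is 0.0064583, so the payment is 51,000 × 0.0064583 / (1 − 1.0064583^−36) = $1,592.28.
Total interest on Plan B = 36 × $1,592.28 − $51,000 = $6,322.08.
Plan B is lower by $7,468.32.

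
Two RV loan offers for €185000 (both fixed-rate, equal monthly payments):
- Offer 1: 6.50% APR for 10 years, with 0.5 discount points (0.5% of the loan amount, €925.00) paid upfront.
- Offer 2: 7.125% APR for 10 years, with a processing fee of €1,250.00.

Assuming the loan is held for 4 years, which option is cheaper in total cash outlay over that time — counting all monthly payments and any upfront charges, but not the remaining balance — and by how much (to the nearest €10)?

Offer 1 by €3,170

Offer 1: monthly rate = 6.5%/12 = 0.0054167; payment = 185,000 × 0.0054167 / (1 − (1+0.0054167)^−120) = €2,100.64.
Offer 2: at 7.125% the monthly rate is 0.0059375, so the payment is 185,000 × 0.0059375 / (1 − 1.0059375^−120) = €2,159.94.
Over 48 months: Offer 1 costs 48 × €2,100.64 + €925.00 = €101,755.72; Offer 2 costs 48 × €2,159.94 + €1,250.00 = €104,927.12.
Offer 1 is cheaper by €104,927.12 − €101,755.72 = €3,171.40.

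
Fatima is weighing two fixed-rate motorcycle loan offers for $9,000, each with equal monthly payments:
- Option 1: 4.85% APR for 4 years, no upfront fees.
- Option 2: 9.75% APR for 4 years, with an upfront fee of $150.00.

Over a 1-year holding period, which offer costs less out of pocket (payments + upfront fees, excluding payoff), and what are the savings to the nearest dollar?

Option 1: at 4.85% the monthly rate is 0.0040417, so the payment is 9,000 × 0.0040417 / (1 − 1.0040417^−48) = $206.65.
Option 2: at 9.75% the monthly rate is 0.0081250, so the payment is 9,000 × 0.0081250 / (1 − 1.0081250^−48) = $227.18.
Over 12 months: Option 1 costs 12 × $206.65 = $2,479.80; Option 2 costs 12 × $227.18 + $150.00 = $2,876.16.
Option 1 is cheaper by $2,876.16 − $2,479.80 = $396.36.

Option 1 by $396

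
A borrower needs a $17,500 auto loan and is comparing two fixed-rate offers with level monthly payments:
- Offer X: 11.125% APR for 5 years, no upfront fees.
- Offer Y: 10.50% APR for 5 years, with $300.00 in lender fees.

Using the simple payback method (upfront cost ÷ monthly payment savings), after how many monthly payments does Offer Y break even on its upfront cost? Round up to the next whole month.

Offer X: monthly rate = 11.125%/12 = 0.0092708; payment = 17,500 × 0.0092708 / (1 − (1+0.0092708)^−60) = $381.58.
Offer Y: at 10.50% the monthly rate is 0.0087500, so the payment is 17,500 × 0.0087500 / (1 − 1.0087500^−60) = $376.14.
Monthly savings = $381.58 − $376.14 = $5.44.
Break-even = $300.00 / $5.44 = 55.15 → 56 months.

56 months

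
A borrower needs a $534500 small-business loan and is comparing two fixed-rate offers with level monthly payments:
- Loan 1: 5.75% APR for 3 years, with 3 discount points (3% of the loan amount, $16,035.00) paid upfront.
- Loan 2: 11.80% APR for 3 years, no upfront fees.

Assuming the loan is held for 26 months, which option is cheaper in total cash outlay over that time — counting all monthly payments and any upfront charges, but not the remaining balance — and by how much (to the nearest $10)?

Loan 1 by $23,020

Loan 1: monthly rate = 5.75%/12 = 0.0047917; payment = 534,500 × 0.0047917 / (1 − (1+0.0047917)^−36) = $16,200.05.
Loan 2: at 11.80% the monthly rate is 0.0098333, so the payment is 534,500 × 0.0098333 / (1 − 1.0098333^−36) = $17,702.03.
Over 26 months: Loan 1 costs 26 × $16,200.05 + $16,035.00 = $437,236.30; Loan 2 costs 26 × $17,702.03 = $460,252.78.
Loan 1 is cheaper by $460,252.78 − $437,236.30 = $23,016.48.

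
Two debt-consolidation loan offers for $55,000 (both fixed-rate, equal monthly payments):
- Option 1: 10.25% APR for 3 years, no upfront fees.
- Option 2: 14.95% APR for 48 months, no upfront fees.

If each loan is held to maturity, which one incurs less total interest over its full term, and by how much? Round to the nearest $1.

Option 1: monthly rate = 10.25%/12 = 0.0085417; payment = 55,000 × 0.0085417 / (1 − (1+0.0085417)^−36) = $1,781.16.
Total interest on Option 1 = 36 × $1,781.16 − $55,000 = $9,121.76.
Option 2: at 14.95% the monthly rate is 0.0124583, so the payment is 55,000 × 0.0124583 / (1 − 1.0124583^−48) = $1,529.30.
Total interest on Option 2 = 48 × $1,529.30 − $55,000 = $18,406.40.
Option 1 is lower by $9,284.64.

Option 1 by $9,285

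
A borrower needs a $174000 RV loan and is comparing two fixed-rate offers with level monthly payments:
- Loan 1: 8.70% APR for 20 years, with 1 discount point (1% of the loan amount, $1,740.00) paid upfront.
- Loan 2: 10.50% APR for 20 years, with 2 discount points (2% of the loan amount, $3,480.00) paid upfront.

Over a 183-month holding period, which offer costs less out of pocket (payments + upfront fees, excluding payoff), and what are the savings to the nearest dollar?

Loan 1 by $39,268

Loan 1: at 8.70% the monthly rate is 0.0072500, so the payment is 174,000 × 0.0072500 / (1 − 1.0072500^−240) = $1,532.11.
Loan 2: monthly rate = 10.5%/12 = 0.0087500; payment = 174,000 × 0.0087500 / (1 − (1+0.0087500)^−240) = $1,737.18.
Over 183 months: Loan 1 costs 183 × $1,532.11 + $1,740.00 = $282,116.13; Loan 2 costs 183 × $1,737.18 + $3,480.00 = $321,383.94.
Loan 1 is cheaper by $321,383.94 − $282,116.13 = $39,267.81.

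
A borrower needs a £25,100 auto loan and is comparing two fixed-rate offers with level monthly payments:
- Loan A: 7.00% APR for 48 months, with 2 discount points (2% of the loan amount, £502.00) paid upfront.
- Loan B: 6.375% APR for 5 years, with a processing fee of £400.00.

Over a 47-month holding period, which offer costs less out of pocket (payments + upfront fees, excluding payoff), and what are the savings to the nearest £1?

Loan B by £5,338

Loan A: monthly rate = 7%/12 = 0.0058333; payment = 25,100 × 0.0058333 / (1 − (1+0.0058333)^−48) = £601.05.
Loan B: monthly rate = 6.375%/12 = 0.0053125; payment = 25,100 × 0.0053125 / (1 − (1+0.0053125)^−60) = £489.64.
Over 47 months: Loan A costs 47 × £601.05 + £502.00 = £28,751.35; Loan B costs 47 × £489.64 + £400.00 = £23,413.08.
Loan B is cheaper by £28,751.35 − £23,413.08 = £5,338.27.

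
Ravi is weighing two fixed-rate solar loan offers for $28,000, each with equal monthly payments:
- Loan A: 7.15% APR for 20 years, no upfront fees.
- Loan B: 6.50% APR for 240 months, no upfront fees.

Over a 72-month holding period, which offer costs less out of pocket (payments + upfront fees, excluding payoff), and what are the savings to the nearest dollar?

Loan B by $781

Loan A: at 7.15% the monthly rate is 0.0059583, so the payment is 28,000 × 0.0059583 / (1 − 1.0059583^−240) = $219.61.
Loan B: at 6.50% the monthly rate is 0.0054167, so the payment is 28,000 × 0.0054167 / (1 − 1.0054167^−240) = $208.76.
Over 72 months: Loan A costs 72 × $219.61 = $15,811.92; Loan B costs 72 × $208.76 = $15,030.72.
Loan B is cheaper by $15,811.92 − $15,030.72 = $781.20.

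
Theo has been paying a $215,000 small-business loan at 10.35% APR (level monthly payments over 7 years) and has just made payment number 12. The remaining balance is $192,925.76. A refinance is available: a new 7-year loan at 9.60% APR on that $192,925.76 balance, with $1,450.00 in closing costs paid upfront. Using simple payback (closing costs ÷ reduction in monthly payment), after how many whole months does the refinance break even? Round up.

Current payment = 215,000 × 10.35%/12 / (1 − (1+0.0086250)^−84) = $3,608.26.
Refinanced payment = 192,925.76 × 0.0080000 / (1 − (1+0.0080000)^−84) = $3,163.06.
Monthly savings = $3,608.26 − $3,163.06 = $445.20.
Break-even = $1,450.00 / $445.20 = 3.26 → 4 months.

4 months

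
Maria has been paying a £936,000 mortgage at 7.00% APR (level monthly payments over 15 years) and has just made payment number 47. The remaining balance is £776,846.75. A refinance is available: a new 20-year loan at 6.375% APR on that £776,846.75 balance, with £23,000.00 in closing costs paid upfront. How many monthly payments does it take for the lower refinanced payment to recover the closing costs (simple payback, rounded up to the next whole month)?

9 months

Current payment = 936,000 × 7%/12 / (1 − (1+0.0058333)^−180) = £8,413.03.
Refinanced payment = 776,846.75 × 0.0053125 / (1 − (1+0.0053125)^−240) = £5,734.93.
Monthly savings = £8,413.03 − £5,734.93 = £2,678.10.
Break-even = £23,000.00 / £2,678.10 = 8.59 → 9 months.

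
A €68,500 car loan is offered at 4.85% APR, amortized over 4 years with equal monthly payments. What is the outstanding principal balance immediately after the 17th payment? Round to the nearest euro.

€45,741

With monthly rate i = 4.85%/12 = 0.0040417, the balance after k of n payments is P · [(1+i)^n − (1+i)^k] / [(1+i)^n − 1].
(1+0.0040417)^48 = 1.21362168 and (1+0.0040417)^17 = 1.07097544, so the balance is 68,500 × (1.21362168 − 1.07097544) / (1.21362168 − 1) = €45,740.99.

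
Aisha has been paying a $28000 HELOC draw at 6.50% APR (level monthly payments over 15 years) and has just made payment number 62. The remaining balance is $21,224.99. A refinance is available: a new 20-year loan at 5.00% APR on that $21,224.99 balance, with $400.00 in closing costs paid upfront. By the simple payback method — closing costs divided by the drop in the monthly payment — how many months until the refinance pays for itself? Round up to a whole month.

Current payment = 28,000 × 6.5%/12 / (1 − (1+0.0054167)^−180) = $243.91.
Refinanced payment = 21,224.99 × 0.0041667 / (1 − (1+0.0041667)^−240) = $140.08.
Monthly savings = $243.91 − $140.08 = $103.83.
Break-even = $400.00 / $103.83 = 3.85 → 4 months.

4 months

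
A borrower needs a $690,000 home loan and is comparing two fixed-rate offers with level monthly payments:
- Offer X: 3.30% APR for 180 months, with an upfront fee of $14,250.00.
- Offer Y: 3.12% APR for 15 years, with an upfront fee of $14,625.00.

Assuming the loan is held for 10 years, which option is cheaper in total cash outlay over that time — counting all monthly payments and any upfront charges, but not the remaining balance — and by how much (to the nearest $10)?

Offer Y by $6,860

Offer X: at 3.30% the monthly rate is 0.0027500, so the payment is 690,000 × 0.0027500 / (1 − 1.0027500^−180) = $4,865.20.
Offer Y: monthly rate = 3.12%/12 = 0.0026000; payment = 690,000 × 0.0026000 / (1 − (1+0.0026000)^−180) = $4,804.94.
Over 120 months: Offer X costs 120 × $4,865.20 + $14,250.00 = $598,074.00; Offer Y costs 120 × $4,804.94 + $14,625.00 = $591,217.80.
Offer Y is cheaper by $598,074.00 − $591,217.80 = $6,856.20.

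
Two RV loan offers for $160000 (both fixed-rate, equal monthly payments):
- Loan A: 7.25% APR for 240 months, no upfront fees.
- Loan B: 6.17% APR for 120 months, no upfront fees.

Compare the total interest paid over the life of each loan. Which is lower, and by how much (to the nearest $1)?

Loan A: at 7.25% the monthly rate is 0.0060417, so the payment is 160,000 × 0.0060417 / (1 − 1.0060417^−240) = $1,264.60.
Total interest on Loan A = 240 × $1,264.60 − $160,000 = $143,504.00.
Loan B: monthly rate = 6.17%/12 = 0.0051417; payment = 160,000 × 0.0051417 / (1 − (1+0.0051417)^−120) = $1,790.02.
Total interest on Loan B = 120 × $1,790.02 − $160,000 = $54,802.40.
Loan B is lower by $88,701.60.

Loan B by $88,702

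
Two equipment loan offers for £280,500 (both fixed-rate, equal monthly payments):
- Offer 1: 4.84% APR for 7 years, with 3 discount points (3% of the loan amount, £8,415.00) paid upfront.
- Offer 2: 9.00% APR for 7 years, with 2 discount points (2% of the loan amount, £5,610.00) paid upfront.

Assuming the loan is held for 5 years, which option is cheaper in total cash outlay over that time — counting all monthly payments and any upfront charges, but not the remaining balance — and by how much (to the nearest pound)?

Offer 1 by £31,364

Offer 1: at 4.84% the monthly rate is 0.0040333, so the payment is 280,500 × 0.0040333 / (1 − 1.0040333^−84) = £3,943.51.
Offer 2: monthly rate = 9%/12 = 0.0075000; payment = 280,500 × 0.0075000 / (1 − (1+0.0075000)^−84) = £4,512.99.
Over 60 months: Offer 1 costs 60 × £3,943.51 + £8,415.00 = £245,025.60; Offer 2 costs 60 × £4,512.99 + £5,610.00 = £276,389.40.
Offer 1 is cheaper by £276,389.40 − £245,025.60 = £31,363.80.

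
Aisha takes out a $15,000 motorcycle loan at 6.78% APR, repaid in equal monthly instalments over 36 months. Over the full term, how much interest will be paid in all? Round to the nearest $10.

$1,620

At 6.78% the monthly rate is 0.0056500, so the payment is 15,000 × 0.0056500 / (1 − 1.0056500^−36) = $461.65.
Total paid = 36 × $461.65 = $16,619.40; interest = $16,619.40 − $15,000 = $1,619.40.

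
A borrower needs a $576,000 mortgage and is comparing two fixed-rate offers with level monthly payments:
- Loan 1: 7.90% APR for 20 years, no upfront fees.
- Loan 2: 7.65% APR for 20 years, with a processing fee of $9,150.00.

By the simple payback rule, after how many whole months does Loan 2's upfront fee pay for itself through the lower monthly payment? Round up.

103 months

Loan 1: at 7.90% the monthly rate is 0.0065833, so the payment is 576,000 × 0.0065833 / (1 − 1.0065833^−240) = $4,782.11.
Loan 2: at 7.65% the monthly rate is 0.0063750, so the payment is 576,000 × 0.0063750 / (1 − 1.0063750^−240) = $4,693.19.
Monthly savings = $4,782.11 − $4,693.19 = $88.92.
Break-even = $9,150.00 / $88.92 = 102.90 → 103 months.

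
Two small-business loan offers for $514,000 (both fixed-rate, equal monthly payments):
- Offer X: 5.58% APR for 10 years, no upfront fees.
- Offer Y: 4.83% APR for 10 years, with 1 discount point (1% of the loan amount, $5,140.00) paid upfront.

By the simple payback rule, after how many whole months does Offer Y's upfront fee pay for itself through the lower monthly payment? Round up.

28 months

Offer X: monthly rate = 5.58%/12 = 0.0046500; payment = 514,000 × 0.0046500 / (1 − (1+0.0046500)^−120) = $5,598.65.
Offer Y: at 4.83% the monthly rate is 0.0040250, so the payment is 514,000 × 0.0040250 / (1 − 1.0040250^−120) = $5,409.16.
Monthly savings = $5,598.65 − $5,409.16 = $189.49.
Break-even = $5,140.00 / $189.49 = 27.13 → 28 months.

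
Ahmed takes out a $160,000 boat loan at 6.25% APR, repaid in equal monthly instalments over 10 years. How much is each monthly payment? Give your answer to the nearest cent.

$1,796.48

Monthly rate = 6.25%/12 = 0.0052083; payment = 160,000 × 0.0052083 / (1 − (1+0.0052083)^−120) = $1,796.48.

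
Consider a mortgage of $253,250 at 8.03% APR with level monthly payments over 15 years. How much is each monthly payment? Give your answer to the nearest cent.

$2,424.58

Monthly rate = 8.03%/12 = 0.0066917; payment = 253,250 × 0.0066917 / (1 − (1+0.0066917)^−180) = $2,424.58.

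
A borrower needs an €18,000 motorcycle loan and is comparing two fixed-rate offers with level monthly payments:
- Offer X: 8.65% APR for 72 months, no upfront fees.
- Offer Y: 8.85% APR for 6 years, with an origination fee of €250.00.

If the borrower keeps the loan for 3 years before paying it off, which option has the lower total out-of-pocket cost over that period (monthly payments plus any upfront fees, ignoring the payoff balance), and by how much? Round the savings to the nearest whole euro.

Offer X by €314

Offer X: monthly rate = 8.65%/12 = 0.0072083; payment = 18,000 × 0.0072083 / (1 − (1+0.0072083)^−72) = €321.34.
Offer Y: monthly rate = 8.85%/12 = 0.0073750; payment = 18,000 × 0.0073750 / (1 − (1+0.0073750)^−72) = €323.12.
Over 36 months: Offer X costs 36 × €321.34 = €11,568.24; Offer Y costs 36 × €323.12 + €250.00 = €11,882.32.
Offer X is cheaper by €11,882.32 − €11,568.24 = €314.08.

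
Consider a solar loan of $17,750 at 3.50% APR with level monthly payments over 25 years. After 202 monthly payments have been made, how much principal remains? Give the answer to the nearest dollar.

$7,565

With monthly rate i = 3.5%/12 = 0.0029167, the balance after k of n payments is P · [(1+i)^n − (1+i)^k] / [(1+i)^n − 1].
(1+0.0029167)^300 = 2.39582211 and (1+0.0029167)^202 = 1.80094069, so the balance is 17,750 × (2.39582211 − 1.80094069) / (2.39582211 − 1) = $7,564.82.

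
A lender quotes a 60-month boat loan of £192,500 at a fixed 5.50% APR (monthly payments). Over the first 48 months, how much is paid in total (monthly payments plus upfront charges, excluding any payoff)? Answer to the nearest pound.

£176,495

Monthly rate = 5.5%/12 = 0.0045833; payment = 192,500 × 0.0045833 / (1 − (1+0.0045833)^−60) = £3,676.97.
Total outlay = 48 × £3,676.97 = £176,494.56.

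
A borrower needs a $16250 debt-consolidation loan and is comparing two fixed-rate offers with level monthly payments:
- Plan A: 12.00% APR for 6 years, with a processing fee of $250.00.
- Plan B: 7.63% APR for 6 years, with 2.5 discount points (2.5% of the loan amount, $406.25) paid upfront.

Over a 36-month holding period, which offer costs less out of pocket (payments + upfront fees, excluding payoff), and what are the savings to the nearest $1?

Plan B by $1,129

Plan A: monthly rate = 12%/12 = 0.0100000; payment = 16,250 × 0.0100000 / (1 − (1+0.0100000)^−72) = $317.69.
Plan B: at 7.63% the monthly rate is 0.0063583, so the payment is 16,250 × 0.0063583 / (1 − 1.0063583^−72) = $281.99.
Over 36 months: Plan A costs 36 × $317.69 + $250.00 = $11,686.84; Plan B costs 36 × $281.99 + $406.25 = $10,557.89.
Plan B is cheaper by $11,686.84 − $10,557.89 = $1,128.95.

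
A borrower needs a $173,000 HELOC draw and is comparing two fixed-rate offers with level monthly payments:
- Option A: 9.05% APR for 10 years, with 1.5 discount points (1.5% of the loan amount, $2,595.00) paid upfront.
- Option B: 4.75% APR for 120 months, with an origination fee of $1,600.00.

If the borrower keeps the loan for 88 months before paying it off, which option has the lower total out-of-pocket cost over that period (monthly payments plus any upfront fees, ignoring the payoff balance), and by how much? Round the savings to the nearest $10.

Option A: at 9.05% the monthly rate is 0.0075417, so the payment is 173,000 × 0.0075417 / (1 − 1.0075417^−120) = $2,196.17.
Option B: at 4.75% the monthly rate is 0.0039583, so the payment is 173,000 × 0.0039583 / (1 − 1.0039583^−120) = $1,813.87.
Over 88 months: Option A costs 88 × $2,196.17 + $2,595.00 = $195,857.96; Option B costs 88 × $1,813.87 + $1,600.00 = $161,220.56.
Option B is cheaper by $195,857.96 − $161,220.56 = $34,637.40.

Option B by $34,640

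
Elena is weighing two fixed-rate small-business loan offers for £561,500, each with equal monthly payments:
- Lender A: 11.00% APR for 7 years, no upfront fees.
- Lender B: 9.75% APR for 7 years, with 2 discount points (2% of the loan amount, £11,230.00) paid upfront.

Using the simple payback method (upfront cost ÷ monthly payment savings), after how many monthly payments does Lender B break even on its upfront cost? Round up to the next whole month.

Lender A: at 11.00% the monthly rate is 0.0091667, so the payment is 561,500 × 0.0091667 / (1 − 1.0091667^−84) = £9,614.25.
Lender B: monthly rate = 9.75%/12 = 0.0081250; payment = 561,500 × 0.0081250 / (1 − (1+0.0081250)^−84) = £9,249.19.
Monthly savings = £9,614.25 − £9,249.19 = £365.06.
Break-even = £11,230.00 / £365.06 = 30.76 → 31 months.

31 months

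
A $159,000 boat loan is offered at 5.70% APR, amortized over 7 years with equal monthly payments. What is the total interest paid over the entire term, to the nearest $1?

$34,197

At 5.70% the monthly rate is 0.0047500, so the payment is 159,000 × 0.0047500 / (1 − 1.0047500^−84) = $2,299.96.
Total paid = 84 × $2,299.96 = $193,196.64; interest = $193,196.64 − $159,000 = $34,196.64.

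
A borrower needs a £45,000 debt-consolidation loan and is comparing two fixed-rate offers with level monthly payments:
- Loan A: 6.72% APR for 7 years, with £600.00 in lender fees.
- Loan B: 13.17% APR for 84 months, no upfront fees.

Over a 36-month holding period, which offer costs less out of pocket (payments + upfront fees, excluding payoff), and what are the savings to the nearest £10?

Loan A by £4,790

Loan A: at 6.72% the monthly rate is 0.0056000, so the payment is 45,000 × 0.0056000 / (1 − 1.0056000^−84) = £673.03.
Loan B: monthly rate = 13.17%/12 = 0.0109750; payment = 45,000 × 0.0109750 / (1 − (1+0.0109750)^−84) = £822.80.
Over 36 months: Loan A costs 36 × £673.03 + £600.00 = £24,829.08; Loan B costs 36 × £822.80 = £29,620.80.
Loan A is cheaper by £29,620.80 − £24,829.08 = £4,791.72.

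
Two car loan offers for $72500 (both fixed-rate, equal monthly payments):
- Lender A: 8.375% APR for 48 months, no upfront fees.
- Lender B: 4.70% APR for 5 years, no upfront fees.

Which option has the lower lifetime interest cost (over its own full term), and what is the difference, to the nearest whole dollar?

Lender B by $4,078

Lender A: at 8.375% the monthly rate is 0.0069792, so the payment is 72,500 × 0.0069792 / (1 − 1.0069792^−48) = $1,782.73.
Total interest on Lender A = 48 × $1,782.73 − $72,500 = $13,071.04.
Lender B: monthly rate = 4.7%/12 = 0.0039167; payment = 72,500 × 0.0039167 / (1 − (1+0.0039167)^−60) = $1,358.22.
Total interest on Lender B = 60 × $1,358.22 − $72,500 = $8,993.20.
Lender B is lower by $4,077.84.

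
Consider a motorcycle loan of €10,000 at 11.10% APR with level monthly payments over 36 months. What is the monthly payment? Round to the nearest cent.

Monthly rate = 11.1%/12 = 0.0092500; payment = 10,000 × 0.0092500 / (1 − (1+0.0092500)^−36) = €327.86.

€327.86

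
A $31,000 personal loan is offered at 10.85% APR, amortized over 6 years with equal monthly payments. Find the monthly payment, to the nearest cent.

At 10.85% the monthly rate is 0.0090417, so the payment is 31,000 × 0.0090417 / (1 − 1.0090417^−72) = $587.68.

$587.68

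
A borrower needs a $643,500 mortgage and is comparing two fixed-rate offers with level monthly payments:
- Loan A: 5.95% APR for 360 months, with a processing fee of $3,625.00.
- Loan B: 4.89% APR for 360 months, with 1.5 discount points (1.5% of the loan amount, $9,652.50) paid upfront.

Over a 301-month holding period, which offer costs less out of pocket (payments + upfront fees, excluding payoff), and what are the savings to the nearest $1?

Loan B by $122,238

Loan A: at 5.95% the monthly rate is 0.0049583, so the payment is 643,500 × 0.0049583 / (1 − 1.0049583^−360) = $3,837.45.
Loan B: at 4.89% the monthly rate is 0.0040750, so the payment is 643,500 × 0.0040750 / (1 − 1.0040750^−360) = $3,411.32.
Over 301 months: Loan A costs 301 × $3,837.45 + $3,625.00 = $1,158,697.45; Loan B costs 301 × $3,411.32 + $9,652.50 = $1,036,459.82.
Loan B is cheaper by $1,158,697.45 − $1,036,459.82 = $122,237.63.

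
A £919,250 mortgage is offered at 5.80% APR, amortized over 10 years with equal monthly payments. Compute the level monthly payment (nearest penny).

£10,113.48

Monthly rate = 5.8%/12 = 0.0048333; payment = 919,250 × 0.0048333 / (1 − (1+0.0048333)^−120) = £10,113.48.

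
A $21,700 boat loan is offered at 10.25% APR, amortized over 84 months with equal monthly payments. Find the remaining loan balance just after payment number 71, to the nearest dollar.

$4,449

With monthly rate i = 10.25%/12 = 0.0085417, the balance after k of n payments is P · [(1+i)^n − (1+i)^k] / [(1+i)^n − 1].
(1+0.0085417)^84 = 2.04306885 and (1+0.0085417)^71 = 1.82920767, so the balance is 21,700 × (2.04306885 − 1.82920767) / (2.04306885 − 1) = $4,449.17.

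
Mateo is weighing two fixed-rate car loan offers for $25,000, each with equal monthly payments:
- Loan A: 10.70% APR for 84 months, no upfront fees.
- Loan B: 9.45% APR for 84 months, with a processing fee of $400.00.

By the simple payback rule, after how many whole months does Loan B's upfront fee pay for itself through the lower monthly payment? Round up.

Loan A: monthly rate = 10.7%/12 = 0.0089167; payment = 25,000 × 0.0089167 / (1 − (1+0.0089167)^−84) = $424.13.
Loan B: at 9.45% the monthly rate is 0.0078750, so the payment is 25,000 × 0.0078750 / (1 − 1.0078750^−84) = $407.96.
Monthly savings = $424.13 − $407.96 = $16.17.
Break-even = $400.00 / $16.17 = 24.74 → 25 months.

25 months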